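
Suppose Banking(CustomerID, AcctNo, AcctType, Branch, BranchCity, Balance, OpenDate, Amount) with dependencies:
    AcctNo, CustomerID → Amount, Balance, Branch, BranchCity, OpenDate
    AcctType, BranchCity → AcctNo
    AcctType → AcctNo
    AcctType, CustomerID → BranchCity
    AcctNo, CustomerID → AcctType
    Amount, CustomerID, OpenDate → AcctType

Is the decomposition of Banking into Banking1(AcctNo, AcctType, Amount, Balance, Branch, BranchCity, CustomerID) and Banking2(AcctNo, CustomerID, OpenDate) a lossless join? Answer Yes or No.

Yes

The shared attributes are {AcctNo, CustomerID} and {AcctNo, CustomerID}⁺ = {AcctNo, AcctType, Amount, Balance, Branch, BranchCity, CustomerID, OpenDate}.
Banking1 is contained in that closure, so Banking1 ∩ Banking2 → Banking1 holds and the join is lossless.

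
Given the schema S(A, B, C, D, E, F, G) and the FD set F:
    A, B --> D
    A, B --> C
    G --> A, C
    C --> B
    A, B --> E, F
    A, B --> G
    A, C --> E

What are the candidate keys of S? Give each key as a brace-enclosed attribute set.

{G} is a candidate key since {G}⁺ = {A, B, C, D, E, F, G} covers every attribute.
{A, B} is a candidate key since {A, B}⁺ = {A, B, C, D, E, F, G} covers every attribute.
{A, C} is a candidate key since {A, C}⁺ = {A, B, C, D, E, F, G} covers every attribute.
No proper subset of any of these is a key, and no other minimal superkey exists.

{A, B}, {A, C}, {G}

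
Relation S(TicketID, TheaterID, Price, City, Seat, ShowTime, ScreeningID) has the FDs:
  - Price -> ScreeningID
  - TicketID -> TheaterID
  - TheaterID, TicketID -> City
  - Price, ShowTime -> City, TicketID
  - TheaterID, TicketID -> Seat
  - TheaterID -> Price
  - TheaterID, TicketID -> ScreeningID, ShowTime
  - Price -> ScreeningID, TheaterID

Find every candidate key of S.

Closure of {TicketID} is {City, Price, ScreeningID, Seat, ShowTime, TheaterID, TicketID}, the whole schema; {TicketID} is a candidate key.
Closure of {Price, ShowTime} is {City, Price, ScreeningID, Seat, ShowTime, TheaterID, TicketID}, the whole schema; {Price, ShowTime} is a candidate key.
Closure of {ShowTime, TheaterID} is {City, Price, ScreeningID, Seat, ShowTime, TheaterID, TicketID}, the whole schema; {ShowTime, TheaterID} is a candidate key.
These are minimal and exhaustive — every other superkey contains one of them.

{Price, ShowTime}, {ShowTime, TheaterID}, {TicketID}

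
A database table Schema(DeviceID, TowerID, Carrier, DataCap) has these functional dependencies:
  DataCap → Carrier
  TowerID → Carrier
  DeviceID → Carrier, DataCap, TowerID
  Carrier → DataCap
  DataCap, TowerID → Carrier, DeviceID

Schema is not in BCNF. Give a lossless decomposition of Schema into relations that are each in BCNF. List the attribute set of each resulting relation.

Candidate keys of the original relation: {DeviceID}, {TowerID}.
Within {Carrier, DataCap, DeviceID, TowerID}: {DataCap}⁺ ∩ {Carrier, DataCap, DeviceID, TowerID} = {Carrier, DataCap}, not the whole set, so DataCap → Carrier violates BCNF; decompose into {Carrier, DataCap} and {DataCap, DeviceID, TowerID}.
{Carrier, DataCap} is in BCNF.
{DataCap, DeviceID, TowerID} is in BCNF.

{Carrier, DataCap}; {DataCap, DeviceID, TowerID}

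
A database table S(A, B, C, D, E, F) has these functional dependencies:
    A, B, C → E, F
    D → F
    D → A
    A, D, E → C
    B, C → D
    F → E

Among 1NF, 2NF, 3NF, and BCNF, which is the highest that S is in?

Candidate keys: {B, C}, {B, D}. Prime attributes: {B, C, D}.
D → F: {D}⁺ = {A, C, D, E, F}, which is not all of the attributes, so the left side is not a superkey — BCNF is violated.
Because {F} is non-prime and the left side of D → F is not a superkey, the relation is not in 3NF.
{D} is a proper subset of the key {B, D}, and {D}⁺ contains the non-prime attributes {A, E, F} — a partial dependency, so 2NF is violated.

1NF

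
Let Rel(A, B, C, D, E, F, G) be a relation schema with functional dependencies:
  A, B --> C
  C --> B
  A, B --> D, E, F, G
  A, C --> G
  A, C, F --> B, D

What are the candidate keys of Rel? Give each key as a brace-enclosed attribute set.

{A, B}, {A, C}

Attributes never on any right-hand side: {A} — every candidate key must contain it.
{A, B} is a candidate key since {A, B}⁺ = {A, B, C, D, E, F, G} covers every attribute.
{A, C} is a candidate key since {A, C}⁺ = {A, B, C, D, E, F, G} covers every attribute.
No proper subset of any of these is a key, and no other minimal superkey exists.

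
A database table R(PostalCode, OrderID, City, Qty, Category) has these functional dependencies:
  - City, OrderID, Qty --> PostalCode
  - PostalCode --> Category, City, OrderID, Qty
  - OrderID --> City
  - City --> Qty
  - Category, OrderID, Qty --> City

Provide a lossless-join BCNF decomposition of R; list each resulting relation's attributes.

Candidate keys of the original relation: {OrderID}, {PostalCode}.
{Category, City, OrderID, PostalCode, Qty}: {City} determines {City, Qty} here but is not a superkey — split on City --> Qty, giving {City, Qty} and {Category, City, OrderID, PostalCode}.
{City, Qty} has no BCNF violation.
{Category, City, OrderID, PostalCode} has no BCNF violation.

{Category, City, OrderID, PostalCode}; {City, Qty}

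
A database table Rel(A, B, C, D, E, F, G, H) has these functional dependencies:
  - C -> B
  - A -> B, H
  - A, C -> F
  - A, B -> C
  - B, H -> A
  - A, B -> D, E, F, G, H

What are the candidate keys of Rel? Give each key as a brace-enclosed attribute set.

{A}⁺ = {A, B, C, D, E, F, G, H}, which is every attribute, so {A} is a candidate key.
{B, H}⁺ = {A, B, C, D, E, F, G, H}, which is every attribute, so {B, H} is a candidate key.
{C, H}⁺ = {A, B, C, D, E, F, G, H}, which is every attribute, so {C, H} is a candidate key.
Any other superkey properly contains one of these, so there are no further candidate keys.

{A}, {B, H}, {C, H}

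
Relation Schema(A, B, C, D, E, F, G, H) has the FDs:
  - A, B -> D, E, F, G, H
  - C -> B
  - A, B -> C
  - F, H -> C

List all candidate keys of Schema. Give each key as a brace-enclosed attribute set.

{A} never appears on the right of any FD, so every key must include it.
{A, B}⁺ = {A, B, C, D, E, F, G, H} — all of the relation — so {A, B} is a candidate key.
{A, C}⁺ = {A, B, C, D, E, F, G, H} — all of the relation — so {A, C} is a candidate key.
{A, F, H}⁺ = {A, B, C, D, E, F, G, H} — all of the relation — so {A, F, H} is a candidate key.
Any other superkey properly contains one of these, so there are no further candidate keys.

{A, B}, {A, C}, {A, F, H}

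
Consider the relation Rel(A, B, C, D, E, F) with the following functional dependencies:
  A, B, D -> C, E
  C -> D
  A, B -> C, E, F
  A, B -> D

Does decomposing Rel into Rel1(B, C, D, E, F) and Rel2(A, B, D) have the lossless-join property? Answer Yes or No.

Rel1 ∩ Rel2 = {B, D}; its closure under F is {B, D}.
The closure covers neither Rel1 nor Rel2 entirely; the join is not lossless.

No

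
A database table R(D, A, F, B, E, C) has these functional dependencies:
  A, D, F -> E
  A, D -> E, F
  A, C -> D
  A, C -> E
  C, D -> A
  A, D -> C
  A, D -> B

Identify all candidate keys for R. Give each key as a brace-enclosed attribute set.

{A, C} is a candidate key since {A, C}⁺ = {A, B, C, D, E, F} covers every attribute.
{A, D} is a candidate key since {A, D}⁺ = {A, B, C, D, E, F} covers every attribute.
{C, D} is a candidate key since {C, D}⁺ = {A, B, C, D, E, F} covers every attribute.
No proper subset of any of these is a key, and no other minimal superkey exists.

{A, C}, {A, D}, {C, D}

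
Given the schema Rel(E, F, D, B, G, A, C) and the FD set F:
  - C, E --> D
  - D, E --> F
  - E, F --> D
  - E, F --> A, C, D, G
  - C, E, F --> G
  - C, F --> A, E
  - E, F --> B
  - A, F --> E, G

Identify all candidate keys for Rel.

{A, F}, {C, E}, {C, F}, {D, E}, {E, F}

{A, F}⁺ = {A, B, C, D, E, F, G}, which is every attribute, so {A, F} is a candidate key.
{C, E}⁺ = {A, B, C, D, E, F, G}, which is every attribute, so {C, E} is a candidate key.
{C, F}⁺ = {A, B, C, D, E, F, G}, which is every attribute, so {C, F} is a candidate key.
{D, E}⁺ = {A, B, C, D, E, F, G}, which is every attribute, so {D, E} is a candidate key.
{E, F}⁺ = {A, B, C, D, E, F, G}, which is every attribute, so {E, F} is a candidate key.
No proper subset of any of these is a key, and no other minimal superkey exists.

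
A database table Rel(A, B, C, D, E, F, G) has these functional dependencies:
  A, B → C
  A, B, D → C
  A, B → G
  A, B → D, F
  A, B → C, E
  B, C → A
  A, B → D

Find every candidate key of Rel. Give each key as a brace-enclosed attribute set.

{A, B}, {B, C}

{B} never appears on the right of any FD, so every key must include it.
{A, B}⁺ = {A, B, C, D, E, F, G} — all of the relation — so {A, B} is a candidate key.
{B, C}⁺ = {A, B, C, D, E, F, G} — all of the relation — so {B, C} is a candidate key.
Any other superkey properly contains one of these, so there are no further candidate keys.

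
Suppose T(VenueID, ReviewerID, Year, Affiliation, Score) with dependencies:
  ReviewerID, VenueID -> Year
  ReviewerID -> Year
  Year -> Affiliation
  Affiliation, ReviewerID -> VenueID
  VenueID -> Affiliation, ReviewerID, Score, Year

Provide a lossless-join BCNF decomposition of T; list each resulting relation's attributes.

Candidate keys of the original relation: {ReviewerID}, {VenueID}.
{Affiliation, ReviewerID, Score, VenueID, Year}: {Year} determines {Affiliation, Year} here but is not a superkey — split on Year -> Affiliation, giving {Affiliation, Year} and {ReviewerID, Score, VenueID, Year}.
{Affiliation, Year}: every determinant is a superkey — BCNF.
{ReviewerID, Score, VenueID, Year}: every determinant is a superkey — BCNF.

{Affiliation, Year}; {ReviewerID, Score, VenueID, Year}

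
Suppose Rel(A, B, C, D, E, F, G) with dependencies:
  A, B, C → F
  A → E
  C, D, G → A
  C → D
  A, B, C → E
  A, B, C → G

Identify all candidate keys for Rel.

{A, B, C}, {B, C, G}

Attributes never on any right-hand side: {B, C} — every candidate key must contain all of them.
{A, B, C} is a candidate key since {A, B, C}⁺ = {A, B, C, D, E, F, G} covers every attribute.
{B, C, G} is a candidate key since {B, C, G}⁺ = {A, B, C, D, E, F, G} covers every attribute.
No proper subset of any of these is a key, and no other minimal superkey exists.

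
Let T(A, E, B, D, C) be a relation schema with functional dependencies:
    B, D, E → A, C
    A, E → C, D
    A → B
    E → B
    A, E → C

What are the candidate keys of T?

No FD produces {E}, so it must be in every candidate key.
Closure of {A, E} is {A, B, C, D, E}, the whole schema; {A, E} is a candidate key.
Closure of {D, E} is {A, B, C, D, E}, the whole schema; {D, E} is a candidate key.
No proper subset of any of these is a key, and no other minimal superkey exists.

{A, E}, {D, E}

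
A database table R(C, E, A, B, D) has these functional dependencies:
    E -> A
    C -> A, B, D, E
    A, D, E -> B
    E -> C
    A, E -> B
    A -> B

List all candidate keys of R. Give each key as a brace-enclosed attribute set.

{C}, {E}

{C}⁺ = {A, B, C, D, E} — all of the relation — so {C} is a candidate key.
{E}⁺ = {A, B, C, D, E} — all of the relation — so {E} is a candidate key.
These are minimal and exhaustive — every other superkey contains one of them.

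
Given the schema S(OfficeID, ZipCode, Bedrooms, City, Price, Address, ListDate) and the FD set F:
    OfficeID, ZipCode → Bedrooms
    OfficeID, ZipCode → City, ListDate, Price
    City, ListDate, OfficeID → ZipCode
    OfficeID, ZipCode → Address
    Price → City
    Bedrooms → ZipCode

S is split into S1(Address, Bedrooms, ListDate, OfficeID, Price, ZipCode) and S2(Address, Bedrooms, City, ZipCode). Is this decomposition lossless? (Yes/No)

The shared attributes are {Address, Bedrooms, ZipCode} and {Address, Bedrooms, ZipCode}⁺ = {Address, Bedrooms, ZipCode}.
S1 ⊄ {Address, Bedrooms, ZipCode} and S2 ⊄ {Address, Bedrooms, ZipCode}, so the split is lossy.

No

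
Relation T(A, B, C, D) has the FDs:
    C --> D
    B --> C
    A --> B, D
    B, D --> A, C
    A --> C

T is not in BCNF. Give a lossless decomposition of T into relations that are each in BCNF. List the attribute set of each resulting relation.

Candidate keys of the original relation: {A}, {B}.
Within {A, B, C, D}: {C}⁺ ∩ {A, B, C, D} = {C, D}, not the whole set, so C --> D violates BCNF; decompose into {C, D} and {A, B, C}.
{C, D} is in BCNF.
{A, B, C} is in BCNF.

{A, B, C}; {C, D}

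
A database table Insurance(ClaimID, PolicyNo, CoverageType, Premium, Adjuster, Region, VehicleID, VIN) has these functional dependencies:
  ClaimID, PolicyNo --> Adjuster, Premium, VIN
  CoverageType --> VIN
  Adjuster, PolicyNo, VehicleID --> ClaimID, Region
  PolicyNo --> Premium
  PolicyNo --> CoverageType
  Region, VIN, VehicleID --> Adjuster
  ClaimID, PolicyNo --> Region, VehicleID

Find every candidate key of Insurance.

{Adjuster, PolicyNo, VehicleID}, {ClaimID, PolicyNo}, {PolicyNo, Region, VehicleID}

No FD produces {PolicyNo}, so it must be in every candidate key.
{ClaimID, PolicyNo} is a candidate key since {ClaimID, PolicyNo}⁺ = {Adjuster, ClaimID, CoverageType, PolicyNo, Premium, Region, VIN, VehicleID} covers every attribute.
{Adjuster, PolicyNo, VehicleID} is a candidate key since {Adjuster, PolicyNo, VehicleID}⁺ = {Adjuster, ClaimID, CoverageType, PolicyNo, Premium, Region, VIN, VehicleID} covers every attribute.
{PolicyNo, Region, VehicleID} is a candidate key since {PolicyNo, Region, VehicleID}⁺ = {Adjuster, ClaimID, CoverageType, PolicyNo, Premium, Region, VIN, VehicleID} covers every attribute.
Any other superkey properly contains one of these, so there are no further candidate keys.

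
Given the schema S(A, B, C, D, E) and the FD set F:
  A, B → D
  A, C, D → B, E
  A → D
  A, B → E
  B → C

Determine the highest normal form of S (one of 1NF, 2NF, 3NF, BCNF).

1NF

Candidate keys: {A, B}, {A, C}. Prime attributes: {A, B, C}.
For A → D we have {A}⁺ = {A, D}; {A} is not a superkey, so BCNF fails.
A → D has non-prime {D} on the right and a non-superkey on the left, so 3NF fails.
The proper key subset {A} of {A, B} determines non-prime {D}, so the relation is not even in 2NF.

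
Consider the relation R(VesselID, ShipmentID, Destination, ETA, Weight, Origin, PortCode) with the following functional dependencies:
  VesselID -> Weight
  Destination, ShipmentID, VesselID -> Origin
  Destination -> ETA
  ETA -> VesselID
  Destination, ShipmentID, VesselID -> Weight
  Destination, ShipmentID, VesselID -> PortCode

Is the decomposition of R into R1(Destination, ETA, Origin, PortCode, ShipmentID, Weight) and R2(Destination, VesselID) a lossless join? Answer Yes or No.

Yes

R1 ∩ R2 = {Destination}; its closure under F is {Destination, ETA, VesselID, Weight}.
R2 is contained in that closure, so R1 ∩ R2 -> R2 holds and the join is lossless.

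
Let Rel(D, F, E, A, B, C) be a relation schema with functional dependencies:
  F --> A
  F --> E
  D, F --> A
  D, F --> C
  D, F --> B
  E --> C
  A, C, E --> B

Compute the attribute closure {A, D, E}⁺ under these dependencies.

{A, B, C, D, E}

Start with {A, D, E}.
E --> C applies; add {C} → now {A, C, D, E}.
A, C, E --> B applies; add {B} → now {A, B, C, D, E}.
No further FD applies.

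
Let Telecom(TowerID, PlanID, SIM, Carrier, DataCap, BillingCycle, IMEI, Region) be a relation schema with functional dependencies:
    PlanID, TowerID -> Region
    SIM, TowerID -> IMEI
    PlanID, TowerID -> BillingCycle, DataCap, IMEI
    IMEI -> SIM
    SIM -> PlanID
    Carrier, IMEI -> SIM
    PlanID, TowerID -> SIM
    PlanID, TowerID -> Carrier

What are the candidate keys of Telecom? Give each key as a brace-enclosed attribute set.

{IMEI, TowerID}, {PlanID, TowerID}, {SIM, TowerID}

Attributes never on any right-hand side: {TowerID} — every candidate key must contain it.
{IMEI, TowerID}⁺ = {BillingCycle, Carrier, DataCap, IMEI, PlanID, Region, SIM, TowerID}, which is every attribute, so {IMEI, TowerID} is a candidate key.
{PlanID, TowerID}⁺ = {BillingCycle, Carrier, DataCap, IMEI, PlanID, Region, SIM, TowerID}, which is every attribute, so {PlanID, TowerID} is a candidate key.
{SIM, TowerID}⁺ = {BillingCycle, Carrier, DataCap, IMEI, PlanID, Region, SIM, TowerID}, which is every attribute, so {SIM, TowerID} is a candidate key.
No proper subset of any of these is a key, and no other minimal superkey exists.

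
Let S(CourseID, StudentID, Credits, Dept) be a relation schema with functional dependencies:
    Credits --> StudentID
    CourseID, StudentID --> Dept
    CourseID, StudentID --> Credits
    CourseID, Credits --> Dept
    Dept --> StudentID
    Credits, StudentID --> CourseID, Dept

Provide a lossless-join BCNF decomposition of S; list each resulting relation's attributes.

Candidate keys of the original relation: {CourseID, Dept}, {CourseID, StudentID}, {Credits}.
{CourseID, Credits, Dept, StudentID}: {Dept} determines {Dept, StudentID} here but is not a superkey — split on Dept --> StudentID, giving {Dept, StudentID} and {CourseID, Credits, Dept}.
{Dept, StudentID} has no BCNF violation.
{CourseID, Credits, Dept} has no BCNF violation.

{CourseID, Credits, Dept}; {Dept, StudentID}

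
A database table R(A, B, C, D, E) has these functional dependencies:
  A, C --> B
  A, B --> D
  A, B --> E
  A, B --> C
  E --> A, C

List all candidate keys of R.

{A, B}, {A, C}, {E}

Closure of {E} is {A, B, C, D, E}, the whole schema; {E} is a candidate key.
Closure of {A, B} is {A, B, C, D, E}, the whole schema; {A, B} is a candidate key.
Closure of {A, C} is {A, B, C, D, E}, the whole schema; {A, C} is a candidate key.
No proper subset of any of these is a key, and no other minimal superkey exists.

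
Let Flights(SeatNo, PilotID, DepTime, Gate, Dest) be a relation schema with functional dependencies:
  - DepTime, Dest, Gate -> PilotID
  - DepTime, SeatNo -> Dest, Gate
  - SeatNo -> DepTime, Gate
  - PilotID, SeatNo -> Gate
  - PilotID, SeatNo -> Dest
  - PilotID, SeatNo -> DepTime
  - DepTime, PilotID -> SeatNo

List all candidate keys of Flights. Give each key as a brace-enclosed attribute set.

Closure of {SeatNo} is {DepTime, Dest, Gate, PilotID, SeatNo}, the whole schema; {SeatNo} is a candidate key.
Closure of {DepTime, PilotID} is {DepTime, Dest, Gate, PilotID, SeatNo}, the whole schema; {DepTime, PilotID} is a candidate key.
Closure of {DepTime, Dest, Gate} is {DepTime, Dest, Gate, PilotID, SeatNo}, the whole schema; {DepTime, Dest, Gate} is a candidate key.
These are minimal and exhaustive — every other superkey contains one of them.

{DepTime, Dest, Gate}, {DepTime, PilotID}, {SeatNo}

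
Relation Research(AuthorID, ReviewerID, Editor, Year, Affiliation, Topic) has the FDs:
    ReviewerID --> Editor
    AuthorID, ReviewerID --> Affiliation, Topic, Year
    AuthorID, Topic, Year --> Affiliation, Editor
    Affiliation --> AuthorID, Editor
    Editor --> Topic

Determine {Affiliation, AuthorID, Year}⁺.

{Affiliation, AuthorID, Editor, Topic, Year}

Start with {Affiliation, AuthorID, Year}.
Affiliation --> AuthorID, Editor applies; add {Editor} → now {Affiliation, AuthorID, Editor, Year}.
Editor --> Topic applies; add {Topic} → now {Affiliation, AuthorID, Editor, Topic, Year}.
No further FD applies.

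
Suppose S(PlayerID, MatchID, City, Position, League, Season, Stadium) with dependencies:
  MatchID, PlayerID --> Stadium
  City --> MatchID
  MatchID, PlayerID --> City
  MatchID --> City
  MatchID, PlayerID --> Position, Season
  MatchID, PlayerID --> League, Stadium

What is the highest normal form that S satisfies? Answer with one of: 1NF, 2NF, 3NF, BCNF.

Candidate keys: {City, PlayerID}, {MatchID, PlayerID}. Prime attributes: {City, MatchID, PlayerID}.
City --> MatchID: {City}⁺ = {City, MatchID}, which is not all of the attributes, so the left side is not a superkey — BCNF is violated.
Since {MatchID} ⊆ prime attributes and every other non-superkey FD also has a prime right side, the schema is in 3NF.

3NF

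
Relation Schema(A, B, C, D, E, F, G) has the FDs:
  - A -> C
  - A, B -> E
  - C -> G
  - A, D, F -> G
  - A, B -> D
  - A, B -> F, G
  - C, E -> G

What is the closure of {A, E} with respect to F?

{A, C, E, G}

Start with {A, E}.
A -> C applies; add {C} → now {A, C, E}.
C -> G applies; add {G} → now {A, C, E, G}.
No further FD applies.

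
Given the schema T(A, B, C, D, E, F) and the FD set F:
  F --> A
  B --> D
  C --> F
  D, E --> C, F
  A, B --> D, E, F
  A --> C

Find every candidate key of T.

{A, B}, {B, C}, {B, E}, {B, F}

{B} never appears on the right of any FD, so every key must include it.
{A, B} is a candidate key since {A, B}⁺ = {A, B, C, D, E, F} covers every attribute.
{B, C} is a candidate key since {B, C}⁺ = {A, B, C, D, E, F} covers every attribute.
{B, E} is a candidate key since {B, E}⁺ = {A, B, C, D, E, F} covers every attribute.
{B, F} is a candidate key since {B, F}⁺ = {A, B, C, D, E, F} covers every attribute.
No proper subset of any of these is a key, and no other minimal superkey exists.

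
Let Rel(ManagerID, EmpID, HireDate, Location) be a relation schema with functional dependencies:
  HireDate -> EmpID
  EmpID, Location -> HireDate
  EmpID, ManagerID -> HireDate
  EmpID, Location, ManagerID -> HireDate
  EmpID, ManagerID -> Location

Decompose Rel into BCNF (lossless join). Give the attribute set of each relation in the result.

Candidate keys of the original relation: {EmpID, ManagerID}, {HireDate, ManagerID}.
Within {EmpID, HireDate, Location, ManagerID}: {HireDate}⁺ ∩ {EmpID, HireDate, Location, ManagerID} = {EmpID, HireDate}, not the whole set, so HireDate -> EmpID violates BCNF; decompose into {EmpID, HireDate} and {HireDate, Location, ManagerID}.
{EmpID, HireDate}: every determinant is a superkey — BCNF.
{HireDate, Location, ManagerID}: every determinant is a superkey — BCNF.

{EmpID, HireDate}; {HireDate, Location, ManagerID}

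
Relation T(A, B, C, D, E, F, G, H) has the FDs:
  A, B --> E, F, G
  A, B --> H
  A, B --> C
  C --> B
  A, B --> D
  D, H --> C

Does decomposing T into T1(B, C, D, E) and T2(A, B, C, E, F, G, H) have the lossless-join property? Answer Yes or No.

T1 ∩ T2 = {B, C, E}; its closure under F is {B, C, E}.
Neither T1 nor T2 is contained in that closure, so the decomposition is lossy.

No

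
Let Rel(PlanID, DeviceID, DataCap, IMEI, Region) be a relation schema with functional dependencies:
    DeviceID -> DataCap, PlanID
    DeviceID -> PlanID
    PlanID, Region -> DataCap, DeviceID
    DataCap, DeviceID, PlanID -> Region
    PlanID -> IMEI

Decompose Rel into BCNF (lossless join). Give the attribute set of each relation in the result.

Candidate keys of the original relation: {DeviceID}, {PlanID, Region}.
In {DataCap, DeviceID, IMEI, PlanID, Region}, {PlanID} is not a superkey ({PlanID}⁺ restricted to this set is {IMEI, PlanID}), so split on PlanID -> IMEI into {IMEI, PlanID} and {DataCap, DeviceID, PlanID, Region}.
{IMEI, PlanID} is in BCNF.
{DataCap, DeviceID, PlanID, Region} is in BCNF.

{DataCap, DeviceID, PlanID, Region}; {IMEI, PlanID}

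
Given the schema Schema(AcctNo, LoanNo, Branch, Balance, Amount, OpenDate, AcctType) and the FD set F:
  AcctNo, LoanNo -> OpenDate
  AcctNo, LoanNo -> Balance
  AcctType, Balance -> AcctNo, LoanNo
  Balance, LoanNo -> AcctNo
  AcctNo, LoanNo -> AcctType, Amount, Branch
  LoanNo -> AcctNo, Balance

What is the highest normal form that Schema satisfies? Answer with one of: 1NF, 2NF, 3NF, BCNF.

Candidate keys: {AcctType, Balance}, {LoanNo}. Prime attributes: {AcctType, Balance, LoanNo}.
Every FD has a superkey on the left, so the relation is in BCNF.

BCNF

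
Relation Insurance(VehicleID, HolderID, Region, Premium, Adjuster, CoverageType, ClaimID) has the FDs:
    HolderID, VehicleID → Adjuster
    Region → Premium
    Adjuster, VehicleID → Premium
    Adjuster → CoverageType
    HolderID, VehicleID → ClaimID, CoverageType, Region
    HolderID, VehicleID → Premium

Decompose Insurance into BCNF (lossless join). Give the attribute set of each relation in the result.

{Adjuster, ClaimID, HolderID, Region, VehicleID}; {Adjuster, CoverageType}; {Premium, Region}

Candidate key of the original relation: {HolderID, VehicleID}.
Within {Adjuster, ClaimID, CoverageType, HolderID, Premium, Region, VehicleID}: {Region}⁺ ∩ {Adjuster, ClaimID, CoverageType, HolderID, Premium, Region, VehicleID} = {Premium, Region}, not the whole set, so Region → Premium violates BCNF; decompose into {Premium, Region} and {Adjuster, ClaimID, CoverageType, HolderID, Region, VehicleID}.
{Premium, Region} is in BCNF.
Within {Adjuster, ClaimID, CoverageType, HolderID, Region, VehicleID}: {Adjuster, VehicleID}⁺ ∩ {Adjuster, ClaimID, CoverageType, HolderID, Region, VehicleID} = {Adjuster, CoverageType, VehicleID}, not the whole set, so Adjuster, VehicleID → CoverageType violates BCNF; decompose into {Adjuster, CoverageType, VehicleID} and {Adjuster, ClaimID, HolderID, Region, VehicleID}.
Within {Adjuster, CoverageType, VehicleID}: {Adjuster}⁺ ∩ {Adjuster, CoverageType, VehicleID} = {Adjuster, CoverageType}, not the whole set, so Adjuster → CoverageType violates BCNF; decompose into {Adjuster, CoverageType} and {Adjuster, VehicleID}.
{Adjuster, CoverageType} is in BCNF.
{Adjuster, VehicleID} is in BCNF.
{Adjuster, ClaimID, HolderID, Region, VehicleID} is in BCNF.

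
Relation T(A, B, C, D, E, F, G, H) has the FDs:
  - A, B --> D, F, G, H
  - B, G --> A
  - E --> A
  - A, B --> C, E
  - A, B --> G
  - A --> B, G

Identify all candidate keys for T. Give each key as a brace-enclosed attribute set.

{A}⁺ = {A, B, C, D, E, F, G, H}, which is every attribute, so {A} is a candidate key.
{E}⁺ = {A, B, C, D, E, F, G, H}, which is every attribute, so {E} is a candidate key.
{B, G}⁺ = {A, B, C, D, E, F, G, H}, which is every attribute, so {B, G} is a candidate key.
Any other superkey properly contains one of these, so there are no further candidate keys.

{A}, {B, G}, {E}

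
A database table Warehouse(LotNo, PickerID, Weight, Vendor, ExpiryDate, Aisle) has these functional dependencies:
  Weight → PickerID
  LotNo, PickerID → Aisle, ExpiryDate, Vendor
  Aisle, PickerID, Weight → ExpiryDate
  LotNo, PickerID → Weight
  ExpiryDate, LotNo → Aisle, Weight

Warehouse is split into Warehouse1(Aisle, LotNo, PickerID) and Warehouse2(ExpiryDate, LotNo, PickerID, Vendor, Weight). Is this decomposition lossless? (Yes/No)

Yes

Common attributes: {LotNo, PickerID}; their closure is {Aisle, ExpiryDate, LotNo, PickerID, Vendor, Weight}.
Since Warehouse1 ⊆ {Aisle, ExpiryDate, LotNo, PickerID, Vendor, Weight}, the intersection is a superkey of Warehouse1; the decomposition is lossless.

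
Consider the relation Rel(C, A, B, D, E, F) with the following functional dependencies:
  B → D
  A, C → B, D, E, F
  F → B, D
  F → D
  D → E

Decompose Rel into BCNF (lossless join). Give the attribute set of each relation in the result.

{A, C, F}; {B, D}; {B, F}; {D, E}

Candidate key of the original relation: {A, C}.
{A, B, C, D, E, F}: {B} determines {B, D, E} here but is not a superkey — split on B → D, E, giving {B, D, E} and {A, B, C, F}.
{B, D, E}: {D} determines {D, E} here but is not a superkey — split on D → E, giving {D, E} and {B, D}.
{D, E}: every determinant is a superkey — BCNF.
{B, D}: every determinant is a superkey — BCNF.
{A, B, C, F}: {F} determines {B, F} here but is not a superkey — split on F → B, giving {B, F} and {A, C, F}.
{B, F}: every determinant is a superkey — BCNF.
{A, C, F}: every determinant is a superkey — BCNF.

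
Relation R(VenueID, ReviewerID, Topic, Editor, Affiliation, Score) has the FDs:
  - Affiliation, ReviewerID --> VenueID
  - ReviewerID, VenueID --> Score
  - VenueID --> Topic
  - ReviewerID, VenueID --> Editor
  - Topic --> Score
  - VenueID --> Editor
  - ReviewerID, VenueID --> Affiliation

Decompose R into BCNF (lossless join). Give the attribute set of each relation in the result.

{Affiliation, ReviewerID, VenueID}; {Editor, Topic, VenueID}; {Score, Topic}

Candidate keys of the original relation: {Affiliation, ReviewerID}, {ReviewerID, VenueID}.
In {Affiliation, Editor, ReviewerID, Score, Topic, VenueID}, {VenueID} is not a superkey ({VenueID}⁺ restricted to this set is {Editor, Score, Topic, VenueID}), so split on VenueID --> Editor, Score, Topic into {Editor, Score, Topic, VenueID} and {Affiliation, ReviewerID, VenueID}.
In {Editor, Score, Topic, VenueID}, {Topic} is not a superkey ({Topic}⁺ restricted to this set is {Score, Topic}), so split on Topic --> Score into {Score, Topic} and {Editor, Topic, VenueID}.
{Score, Topic}: every determinant is a superkey — BCNF.
{Editor, Topic, VenueID}: every determinant is a superkey — BCNF.
{Affiliation, ReviewerID, VenueID}: every determinant is a superkey — BCNF.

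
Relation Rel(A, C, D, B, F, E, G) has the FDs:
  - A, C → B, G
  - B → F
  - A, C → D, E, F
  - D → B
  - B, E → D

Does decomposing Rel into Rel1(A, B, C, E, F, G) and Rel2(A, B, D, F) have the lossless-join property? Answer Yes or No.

No

Common attributes: {A, B, F}; their closure is {A, B, F}.
The closure covers neither Rel1 nor Rel2 entirely; the join is not lossless.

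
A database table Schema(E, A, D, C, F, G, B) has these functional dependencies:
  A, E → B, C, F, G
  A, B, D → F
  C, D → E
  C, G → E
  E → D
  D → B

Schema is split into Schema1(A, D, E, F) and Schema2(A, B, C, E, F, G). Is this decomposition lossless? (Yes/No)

Common attributes: {A, E, F}; their closure is {A, B, C, D, E, F, G}.
Schema1 is contained in that closure, so Schema1 ∩ Schema2 → Schema1 holds and the join is lossless.

Yes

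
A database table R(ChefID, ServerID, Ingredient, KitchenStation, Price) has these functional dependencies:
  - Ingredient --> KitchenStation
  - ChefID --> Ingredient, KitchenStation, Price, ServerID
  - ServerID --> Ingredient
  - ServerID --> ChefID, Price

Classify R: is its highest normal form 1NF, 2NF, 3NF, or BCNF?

Candidate keys: {ChefID}, {ServerID}. Prime attributes: {ChefID, ServerID}.
Ingredient --> KitchenStation: {Ingredient}⁺ = {Ingredient, KitchenStation}, which is not all of the attributes, so the left side is not a superkey — BCNF is violated.
Ingredient --> KitchenStation has non-prime {KitchenStation} on the right and a non-superkey on the left, so 3NF fails.
All keys have size 1, which rules out partial dependencies — 2NF is satisfied.

2NF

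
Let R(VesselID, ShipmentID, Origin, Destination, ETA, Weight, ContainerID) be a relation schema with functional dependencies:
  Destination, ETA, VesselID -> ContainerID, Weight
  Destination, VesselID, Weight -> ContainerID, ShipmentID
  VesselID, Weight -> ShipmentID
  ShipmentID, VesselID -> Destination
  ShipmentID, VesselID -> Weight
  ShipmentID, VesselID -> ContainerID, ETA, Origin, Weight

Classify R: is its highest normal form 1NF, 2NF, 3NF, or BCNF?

Candidate keys: {Destination, ETA, VesselID}, {ShipmentID, VesselID}, {VesselID, Weight}. Prime attributes: {Destination, ETA, ShipmentID, VesselID, Weight}.
Each dependency's left side is a superkey — BCNF holds.

BCNF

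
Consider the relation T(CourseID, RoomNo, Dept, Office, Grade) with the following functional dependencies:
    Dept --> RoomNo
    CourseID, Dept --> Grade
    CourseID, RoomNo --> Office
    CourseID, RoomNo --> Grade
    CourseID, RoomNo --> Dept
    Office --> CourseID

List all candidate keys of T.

{CourseID, Dept} is a candidate key since {CourseID, Dept}⁺ = {CourseID, Dept, Grade, Office, RoomNo} covers every attribute.
{CourseID, RoomNo} is a candidate key since {CourseID, RoomNo}⁺ = {CourseID, Dept, Grade, Office, RoomNo} covers every attribute.
{Dept, Office} is a candidate key since {Dept, Office}⁺ = {CourseID, Dept, Grade, Office, RoomNo} covers every attribute.
{Office, RoomNo} is a candidate key since {Office, RoomNo}⁺ = {CourseID, Dept, Grade, Office, RoomNo} covers every attribute.
These are minimal and exhaustive — every other superkey contains one of them.

{CourseID, Dept}, {CourseID, RoomNo}, {Dept, Office}, {Office, RoomNo}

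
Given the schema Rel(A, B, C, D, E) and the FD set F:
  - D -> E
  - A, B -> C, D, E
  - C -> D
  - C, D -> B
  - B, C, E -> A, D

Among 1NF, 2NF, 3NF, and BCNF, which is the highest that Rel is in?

Candidate keys: {A, B}, {C}. Prime attributes: {A, B, C}.
D -> E breaks BCNF: {D}⁺ = {D, E}, so {D} is not a superkey.
D -> E determines the non-prime attribute {E} from a non-superkey — 3NF is violated.
No non-prime attribute depends on a proper subset of any candidate key, so 2NF holds.

2NF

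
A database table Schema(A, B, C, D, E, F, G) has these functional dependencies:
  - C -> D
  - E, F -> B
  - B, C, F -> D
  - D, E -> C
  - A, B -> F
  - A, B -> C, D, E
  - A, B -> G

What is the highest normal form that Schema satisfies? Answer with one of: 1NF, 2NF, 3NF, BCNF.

Candidate keys: {A, B}, {A, E, F}. Prime attributes: {A, B, E, F}.
C -> D: {C}⁺ = {C, D}, which is not all of the attributes, so the left side is not a superkey — BCNF is violated.
Because {D} is non-prime and the left side of C -> D is not a superkey, the relation is not in 3NF.
No proper subset of a key has a non-prime attribute in its closure, so there is no partial dependency; 2NF holds.

2NF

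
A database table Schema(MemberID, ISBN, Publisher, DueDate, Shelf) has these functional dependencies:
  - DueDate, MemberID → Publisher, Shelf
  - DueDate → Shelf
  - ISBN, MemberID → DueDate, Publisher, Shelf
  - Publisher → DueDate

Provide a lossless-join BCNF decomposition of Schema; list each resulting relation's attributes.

{DueDate, ISBN, MemberID}; {DueDate, Publisher}; {DueDate, Shelf}; {MemberID, Publisher}

Candidate key of the original relation: {ISBN, MemberID}.
In {DueDate, ISBN, MemberID, Publisher, Shelf}, {DueDate, MemberID} is not a superkey ({DueDate, MemberID}⁺ restricted to this set is {DueDate, MemberID, Publisher, Shelf}), so split on DueDate, MemberID → Publisher, Shelf into {DueDate, MemberID, Publisher, Shelf} and {DueDate, ISBN, MemberID}.
In {DueDate, MemberID, Publisher, Shelf}, {DueDate} is not a superkey ({DueDate}⁺ restricted to this set is {DueDate, Shelf}), so split on DueDate → Shelf into {DueDate, Shelf} and {DueDate, MemberID, Publisher}.
{DueDate, Shelf}: every determinant is a superkey — BCNF.
In {DueDate, MemberID, Publisher}, {Publisher} is not a superkey ({Publisher}⁺ restricted to this set is {DueDate, Publisher}), so split on Publisher → DueDate into {DueDate, Publisher} and {MemberID, Publisher}.
{DueDate, Publisher}: every determinant is a superkey — BCNF.
{MemberID, Publisher}: every determinant is a superkey — BCNF.
{DueDate, ISBN, MemberID}: every determinant is a superkey — BCNF.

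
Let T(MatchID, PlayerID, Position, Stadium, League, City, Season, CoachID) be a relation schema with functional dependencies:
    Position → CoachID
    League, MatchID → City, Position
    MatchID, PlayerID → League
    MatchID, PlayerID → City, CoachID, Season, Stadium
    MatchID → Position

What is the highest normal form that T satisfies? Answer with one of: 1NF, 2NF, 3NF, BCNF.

1NF

Candidate key: {MatchID, PlayerID}. Prime attributes: {MatchID, PlayerID}.
For Position → CoachID we have {Position}⁺ = {CoachID, Position}; {Position} is not a superkey, so BCNF fails.
Position → CoachID has non-prime {CoachID} on the right and a non-superkey on the left, so 3NF fails.
Since {MatchID} ⊂ {MatchID, PlayerID} and {MatchID}⁺ ⊇ {CoachID, Position} with {CoachID, Position} non-prime, there is a partial dependency; 2NF fails.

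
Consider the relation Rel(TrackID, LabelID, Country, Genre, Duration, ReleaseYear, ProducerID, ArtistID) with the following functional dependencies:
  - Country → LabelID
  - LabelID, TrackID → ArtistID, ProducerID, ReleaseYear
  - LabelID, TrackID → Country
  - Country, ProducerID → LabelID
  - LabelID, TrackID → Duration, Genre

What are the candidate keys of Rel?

{Country, TrackID}, {LabelID, TrackID}

{TrackID} never appears on the right of any FD, so every key must include it.
{Country, TrackID}⁺ = {ArtistID, Country, Duration, Genre, LabelID, ProducerID, ReleaseYear, TrackID}, which is every attribute, so {Country, TrackID} is a candidate key.
{LabelID, TrackID}⁺ = {ArtistID, Country, Duration, Genre, LabelID, ProducerID, ReleaseYear, TrackID}, which is every attribute, so {LabelID, TrackID} is a candidate key.
No proper subset of any of these is a key, and no other minimal superkey exists.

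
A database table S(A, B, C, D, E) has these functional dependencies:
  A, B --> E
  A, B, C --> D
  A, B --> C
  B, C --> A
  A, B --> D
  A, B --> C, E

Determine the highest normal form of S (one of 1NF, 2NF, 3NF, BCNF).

Candidate keys: {A, B}, {B, C}. Prime attributes: {A, B, C}.
Each dependency's left side is a superkey — BCNF holds.

BCNF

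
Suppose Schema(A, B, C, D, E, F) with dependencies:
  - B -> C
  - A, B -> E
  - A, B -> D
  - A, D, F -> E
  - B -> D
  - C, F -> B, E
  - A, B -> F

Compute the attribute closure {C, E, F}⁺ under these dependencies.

Start with {C, E, F}.
C, F -> B, E applies; add {B} → now {B, C, E, F}.
B -> D applies; add {D} → now {B, C, D, E, F}.
No further FD applies.

{B, C, D, E, F}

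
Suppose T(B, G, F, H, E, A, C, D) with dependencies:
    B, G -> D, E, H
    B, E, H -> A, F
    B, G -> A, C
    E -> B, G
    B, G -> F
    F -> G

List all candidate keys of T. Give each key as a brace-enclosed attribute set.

{B, F}, {B, G}, {E}

Closure of {E} is {A, B, C, D, E, F, G, H}, the whole schema; {E} is a candidate key.
Closure of {B, F} is {A, B, C, D, E, F, G, H}, the whole schema; {B, F} is a candidate key.
Closure of {B, G} is {A, B, C, D, E, F, G, H}, the whole schema; {B, G} is a candidate key.
Any other superkey properly contains one of these, so there are no further candidate keys.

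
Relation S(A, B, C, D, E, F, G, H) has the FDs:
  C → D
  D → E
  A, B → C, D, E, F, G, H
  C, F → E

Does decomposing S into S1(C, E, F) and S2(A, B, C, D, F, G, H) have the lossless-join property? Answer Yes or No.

S1 ∩ S2 = {C, F}; its closure under F is {C, D, E, F}.
Since S1 ⊆ {C, D, E, F}, the intersection is a superkey of S1; the decomposition is lossless.

Yes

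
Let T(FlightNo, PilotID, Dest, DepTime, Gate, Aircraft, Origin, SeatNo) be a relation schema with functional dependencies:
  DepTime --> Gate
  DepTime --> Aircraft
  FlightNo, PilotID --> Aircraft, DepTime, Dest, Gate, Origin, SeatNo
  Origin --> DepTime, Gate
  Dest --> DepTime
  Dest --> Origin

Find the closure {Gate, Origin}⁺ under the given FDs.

Start with {Gate, Origin}.
Origin --> DepTime, Gate applies; add {DepTime} → now {DepTime, Gate, Origin}.
DepTime --> Aircraft applies; add {Aircraft} → now {Aircraft, DepTime, Gate, Origin}.
No further FD applies.

{Aircraft, DepTime, Gate, Origin}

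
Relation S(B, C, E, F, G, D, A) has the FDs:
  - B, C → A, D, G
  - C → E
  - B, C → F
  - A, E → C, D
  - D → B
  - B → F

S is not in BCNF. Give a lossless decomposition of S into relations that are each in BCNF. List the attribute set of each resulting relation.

{A, C, D, G}; {B, D}; {B, F}; {C, E}

Candidate keys of the original relation: {A, C}, {A, E}, {B, C}, {C, D}.
{A, B, C, D, E, F, G}: {C} determines {C, E} here but is not a superkey — split on C → E, giving {C, E} and {A, B, C, D, F, G}.
{C, E}: every determinant is a superkey — BCNF.
{A, B, C, D, F, G}: {D} determines {B, D, F} here but is not a superkey — split on D → B, F, giving {B, D, F} and {A, C, D, G}.
{B, D, F}: {B} determines {B, F} here but is not a superkey — split on B → F, giving {B, F} and {B, D}.
{B, F}: every determinant is a superkey — BCNF.
{B, D}: every determinant is a superkey — BCNF.
{A, C, D, G}: every determinant is a superkey — BCNF.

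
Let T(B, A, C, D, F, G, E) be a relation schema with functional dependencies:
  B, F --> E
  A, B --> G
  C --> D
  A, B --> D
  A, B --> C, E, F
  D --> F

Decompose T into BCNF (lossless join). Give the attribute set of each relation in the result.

Candidate key of the original relation: {A, B}.
In {A, B, C, D, E, F, G}, {B, F} is not a superkey ({B, F}⁺ restricted to this set is {B, E, F}), so split on B, F --> E into {B, E, F} and {A, B, C, D, F, G}.
{B, E, F}: every determinant is a superkey — BCNF.
In {A, B, C, D, F, G}, {C} is not a superkey ({C}⁺ restricted to this set is {C, D, F}), so split on C --> D, F into {C, D, F} and {A, B, C, G}.
In {C, D, F}, {D} is not a superkey ({D}⁺ restricted to this set is {D, F}), so split on D --> F into {D, F} and {C, D}.
{D, F}: every determinant is a superkey — BCNF.
{C, D}: every determinant is a superkey — BCNF.
{A, B, C, G}: every determinant is a superkey — BCNF.

{A, B, C, G}; {B, E, F}; {C, D}; {D, F}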